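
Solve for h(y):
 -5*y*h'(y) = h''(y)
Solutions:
 h(y) = C1 + C2*erf(sqrt(10)*y/2)


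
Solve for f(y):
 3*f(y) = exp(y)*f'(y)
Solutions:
 f(y) = C1*exp(-3*exp(-y))


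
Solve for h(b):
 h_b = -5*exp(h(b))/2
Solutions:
 h(b) = log(1/(C1 + 5*b)) + log(2)


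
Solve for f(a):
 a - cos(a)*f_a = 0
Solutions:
 f(a) = C1 + Integral(a/cos(a), a)


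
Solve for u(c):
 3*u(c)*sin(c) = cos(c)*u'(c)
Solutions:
 u(c) = C1/cos(c)^3


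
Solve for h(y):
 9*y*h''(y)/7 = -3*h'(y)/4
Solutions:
 h(y) = C1 + C2*y^(5/12)


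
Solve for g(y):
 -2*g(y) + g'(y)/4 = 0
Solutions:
 g(y) = C1*exp(8*y)


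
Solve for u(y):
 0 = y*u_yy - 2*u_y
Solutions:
 u(y) = C1 + C2*y^3


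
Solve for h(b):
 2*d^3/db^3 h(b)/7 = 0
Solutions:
 h(b) = C1 + C2*b + C3*b^2


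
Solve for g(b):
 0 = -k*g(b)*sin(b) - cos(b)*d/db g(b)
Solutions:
 g(b) = C1*exp(k*log(cos(b)))


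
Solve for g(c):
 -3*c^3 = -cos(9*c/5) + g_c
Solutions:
 g(c) = C1 - 3*c^4/4 + 5*sin(9*c/5)/9


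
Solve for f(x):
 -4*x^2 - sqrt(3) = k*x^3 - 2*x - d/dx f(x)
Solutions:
 f(x) = C1 + k*x^4/4 + 4*x^3/3 - x^2 + sqrt(3)*x


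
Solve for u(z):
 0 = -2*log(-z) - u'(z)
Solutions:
 u(z) = C1 - 2*z*log(-z) + 2*z


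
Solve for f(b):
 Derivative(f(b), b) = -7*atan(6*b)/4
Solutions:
 f(b) = C1 - 7*b*atan(6*b)/4 + 7*log(36*b^2 + 1)/48


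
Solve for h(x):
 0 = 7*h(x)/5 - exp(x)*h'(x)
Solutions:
 h(x) = C1*exp(-7*exp(-x)/5)


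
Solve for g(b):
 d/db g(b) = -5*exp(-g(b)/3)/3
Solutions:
 g(b) = 3*log(C1 - 5*b/9)


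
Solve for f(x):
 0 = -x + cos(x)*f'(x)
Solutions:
 f(x) = C1 + Integral(x/cos(x), x)


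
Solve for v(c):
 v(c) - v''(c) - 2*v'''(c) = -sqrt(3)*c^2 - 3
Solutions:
 v(c) = C1*exp(-c*((6*sqrt(78) + 53)^(-1/3) + 2 + (6*sqrt(78) + 53)^(1/3))/12)*sin(sqrt(3)*c*(-(6*sqrt(78) + 53)^(1/3) + (6*sqrt(78) + 53)^(-1/3))/12) + C2*exp(-c*((6*sqrt(78) + 53)^(-1/3) + 2 + (6*sqrt(78) + 53)^(1/3))/12)*cos(sqrt(3)*c*(-(6*sqrt(78) + 53)^(1/3) + (6*sqrt(78) + 53)^(-1/3))/12) + C3*exp(c*(-1 + (6*sqrt(78) + 53)^(-1/3) + (6*sqrt(78) + 53)^(1/3))/6) - sqrt(3)*c^2 - 2*sqrt(3) - 3


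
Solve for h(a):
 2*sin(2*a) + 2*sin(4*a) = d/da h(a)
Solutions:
 h(a) = C1 - cos(2*a) - cos(4*a)/2


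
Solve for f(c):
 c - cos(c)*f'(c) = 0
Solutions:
 f(c) = C1 + Integral(c/cos(c), c)


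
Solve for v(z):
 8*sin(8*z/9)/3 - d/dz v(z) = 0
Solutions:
 v(z) = C1 - 3*cos(8*z/9)


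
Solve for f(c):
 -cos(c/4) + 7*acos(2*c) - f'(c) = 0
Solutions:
 f(c) = C1 + 7*c*acos(2*c) - 7*sqrt(1 - 4*c^2)/2 - 4*sin(c/4)


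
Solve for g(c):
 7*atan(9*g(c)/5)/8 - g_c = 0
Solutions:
 Integral(1/atan(9*_y/5), (_y, g(c))) = C1 + 7*c/8


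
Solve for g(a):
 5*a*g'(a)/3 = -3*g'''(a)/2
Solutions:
 g(a) = C1 + Integral(C2*airyai(-30^(1/3)*a/3) + C3*airybi(-30^(1/3)*a/3), a)


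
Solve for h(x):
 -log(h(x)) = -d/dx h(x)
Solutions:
 li(h(x)) = C1 + x


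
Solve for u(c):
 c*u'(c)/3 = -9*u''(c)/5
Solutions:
 u(c) = C1 + C2*erf(sqrt(30)*c/18)


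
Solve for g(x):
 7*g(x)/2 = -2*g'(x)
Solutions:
 g(x) = C1*exp(-7*x/4)


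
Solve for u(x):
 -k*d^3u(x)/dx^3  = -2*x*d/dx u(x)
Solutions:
 u(x) = C1 + Integral(C2*airyai(2^(1/3)*x*(1/k)^(1/3)) + C3*airybi(2^(1/3)*x*(1/k)^(1/3)), x)


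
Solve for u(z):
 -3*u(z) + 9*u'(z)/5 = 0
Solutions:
 u(z) = C1*exp(5*z/3)


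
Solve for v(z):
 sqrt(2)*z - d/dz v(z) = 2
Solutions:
 v(z) = C1 + sqrt(2)*z^2/2 - 2*z


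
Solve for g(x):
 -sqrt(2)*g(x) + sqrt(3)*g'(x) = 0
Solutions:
 g(x) = C1*exp(sqrt(6)*x/3)


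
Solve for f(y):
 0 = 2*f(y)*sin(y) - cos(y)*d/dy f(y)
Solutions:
 f(y) = C1/cos(y)^2


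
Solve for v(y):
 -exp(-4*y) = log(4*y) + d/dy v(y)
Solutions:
 v(y) = C1 - y*log(y) + y*(1 - 2*log(2)) + exp(-4*y)/4


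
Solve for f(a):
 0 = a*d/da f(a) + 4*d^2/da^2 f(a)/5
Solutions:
 f(a) = C1 + C2*erf(sqrt(10)*a/4)


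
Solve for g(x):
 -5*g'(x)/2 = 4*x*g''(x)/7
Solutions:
 g(x) = C1 + C2/x^(27/8)


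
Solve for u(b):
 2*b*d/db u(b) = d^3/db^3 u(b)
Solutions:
 u(b) = C1 + Integral(C2*airyai(2^(1/3)*b) + C3*airybi(2^(1/3)*b), b)


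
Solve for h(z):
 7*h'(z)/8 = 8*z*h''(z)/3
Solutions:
 h(z) = C1 + C2*z^(85/64)


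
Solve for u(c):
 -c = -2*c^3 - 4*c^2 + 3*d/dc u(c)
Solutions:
 u(c) = C1 + c^4/6 + 4*c^3/9 - c^2/6


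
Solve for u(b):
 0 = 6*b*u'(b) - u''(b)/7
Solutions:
 u(b) = C1 + C2*erfi(sqrt(21)*b)


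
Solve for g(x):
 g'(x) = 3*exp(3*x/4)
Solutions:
 g(x) = C1 + 4*exp(3*x/4)


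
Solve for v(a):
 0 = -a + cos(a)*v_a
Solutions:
 v(a) = C1 + Integral(a/cos(a), a)


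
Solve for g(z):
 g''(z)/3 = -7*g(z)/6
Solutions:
 g(z) = C1*sin(sqrt(14)*z/2) + C2*cos(sqrt(14)*z/2)


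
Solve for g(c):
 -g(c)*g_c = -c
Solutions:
 g(c) = -sqrt(C1 + c^2)
 g(c) = sqrt(C1 + c^2)


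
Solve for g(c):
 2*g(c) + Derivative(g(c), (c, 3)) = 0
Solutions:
 g(c) = C3*exp(-2^(1/3)*c) + (C1*sin(2^(1/3)*sqrt(3)*c/2) + C2*cos(2^(1/3)*sqrt(3)*c/2))*exp(2^(1/3)*c/2)


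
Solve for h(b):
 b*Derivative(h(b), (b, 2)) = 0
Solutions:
 h(b) = C1 + C2*b


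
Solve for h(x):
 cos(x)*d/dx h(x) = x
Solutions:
 h(x) = C1 + Integral(x/cos(x), x)


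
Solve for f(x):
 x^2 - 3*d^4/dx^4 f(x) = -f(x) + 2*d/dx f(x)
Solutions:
 f(x) = C1*exp(x*(-2^(2/3) + 2^(1/3) + 2)/6)*sin(2^(1/3)*sqrt(3)*x*(1 + 2^(1/3))/6) + C2*exp(x*(-2^(2/3) + 2^(1/3) + 2)/6)*cos(2^(1/3)*sqrt(3)*x*(1 + 2^(1/3))/6) + C3*exp(-x) + C4*exp(x*(-2^(1/3) + 1 + 2^(2/3))/3) - x^2 - 4*x - 8


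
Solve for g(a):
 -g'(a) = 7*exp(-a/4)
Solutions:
 g(a) = C1 + 28*exp(-a/4)


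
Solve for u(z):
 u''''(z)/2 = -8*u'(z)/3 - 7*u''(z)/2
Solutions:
 u(z) = C1 + C2*exp(-3^(1/3)*z*(-(24 + sqrt(1605))^(1/3) + 7*3^(1/3)/(24 + sqrt(1605))^(1/3))/6)*sin(3^(1/6)*z*(21/(24 + sqrt(1605))^(1/3) + 3^(2/3)*(24 + sqrt(1605))^(1/3))/6) + C3*exp(-3^(1/3)*z*(-(24 + sqrt(1605))^(1/3) + 7*3^(1/3)/(24 + sqrt(1605))^(1/3))/6)*cos(3^(1/6)*z*(21/(24 + sqrt(1605))^(1/3) + 3^(2/3)*(24 + sqrt(1605))^(1/3))/6) + C4*exp(3^(1/3)*z*(-(24 + sqrt(1605))^(1/3) + 7*3^(1/3)/(24 + sqrt(1605))^(1/3))/3)


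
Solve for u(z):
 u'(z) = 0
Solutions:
 u(z) = C1


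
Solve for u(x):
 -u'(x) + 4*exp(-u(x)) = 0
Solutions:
 u(x) = log(C1 + 4*x)


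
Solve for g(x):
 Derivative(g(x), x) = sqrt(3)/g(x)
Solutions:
 g(x) = -sqrt(C1 + 2*sqrt(3)*x)
 g(x) = sqrt(C1 + 2*sqrt(3)*x)


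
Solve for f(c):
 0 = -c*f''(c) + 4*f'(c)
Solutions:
 f(c) = C1 + C2*c^5


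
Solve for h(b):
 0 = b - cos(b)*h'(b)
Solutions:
 h(b) = C1 + Integral(b/cos(b), b)


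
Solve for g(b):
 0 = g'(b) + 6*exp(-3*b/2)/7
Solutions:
 g(b) = C1 + 4*exp(-3*b/2)/7


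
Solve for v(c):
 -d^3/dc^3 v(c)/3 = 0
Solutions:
 v(c) = C1 + C2*c + C3*c^2


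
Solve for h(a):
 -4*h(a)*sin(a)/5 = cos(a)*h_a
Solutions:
 h(a) = C1*cos(a)^(4/5)


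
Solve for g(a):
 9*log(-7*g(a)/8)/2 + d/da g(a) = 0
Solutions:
 2*Integral(1/(log(-_y) - 3*log(2) + log(7)), (_y, g(a)))/9 = C1 - a


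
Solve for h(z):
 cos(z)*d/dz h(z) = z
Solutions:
 h(z) = C1 + Integral(z/cos(z), z)


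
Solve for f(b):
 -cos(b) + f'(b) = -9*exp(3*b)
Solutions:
 f(b) = C1 - 3*exp(3*b) + sin(b)


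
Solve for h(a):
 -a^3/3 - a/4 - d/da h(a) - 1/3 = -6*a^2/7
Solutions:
 h(a) = C1 - a^4/12 + 2*a^3/7 - a^2/8 - a/3


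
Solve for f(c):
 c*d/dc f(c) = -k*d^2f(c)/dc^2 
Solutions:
 f(c) = C1 + C2*sqrt(k)*erf(sqrt(2)*c*sqrt(1/k)/2)


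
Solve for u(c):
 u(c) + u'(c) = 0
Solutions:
 u(c) = C1*exp(-c)


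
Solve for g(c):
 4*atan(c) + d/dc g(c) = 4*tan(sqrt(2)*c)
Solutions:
 g(c) = C1 - 4*c*atan(c) + 2*log(c^2 + 1) - 2*sqrt(2)*log(cos(sqrt(2)*c))


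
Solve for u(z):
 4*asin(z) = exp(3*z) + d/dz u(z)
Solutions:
 u(z) = C1 + 4*z*asin(z) + 4*sqrt(1 - z^2) - exp(3*z)/3


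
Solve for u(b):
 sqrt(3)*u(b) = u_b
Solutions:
 u(b) = C1*exp(sqrt(3)*b)


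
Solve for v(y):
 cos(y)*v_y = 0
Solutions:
 v(y) = C1


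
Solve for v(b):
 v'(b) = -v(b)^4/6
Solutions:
 v(b) = 2^(1/3)*(1/(C1 + b))^(1/3)
 v(b) = 2^(1/3)*(-1 - sqrt(3)*I)*(1/(C1 + b))^(1/3)/2
 v(b) = 2^(1/3)*(-1 + sqrt(3)*I)*(1/(C1 + b))^(1/3)/2


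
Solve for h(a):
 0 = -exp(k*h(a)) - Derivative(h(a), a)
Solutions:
 h(a) = Piecewise((log(1/(C1*k + a*k))/k, Ne(k, 0)), (nan, True))
 h(a) = Piecewise((C1 - a, Eq(k, 0)), (nan, True))


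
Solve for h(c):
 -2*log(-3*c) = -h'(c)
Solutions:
 h(c) = C1 + 2*c*log(-c) + 2*c*(-1 + log(3))


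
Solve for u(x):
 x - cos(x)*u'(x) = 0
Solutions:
 u(x) = C1 + Integral(x/cos(x), x)


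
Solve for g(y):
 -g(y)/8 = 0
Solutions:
 g(y) = 0


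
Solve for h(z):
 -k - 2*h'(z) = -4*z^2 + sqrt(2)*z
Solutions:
 h(z) = C1 - k*z/2 + 2*z^3/3 - sqrt(2)*z^2/4


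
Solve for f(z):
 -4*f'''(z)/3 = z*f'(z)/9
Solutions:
 f(z) = C1 + Integral(C2*airyai(-18^(1/3)*z/6) + C3*airybi(-18^(1/3)*z/6), z)


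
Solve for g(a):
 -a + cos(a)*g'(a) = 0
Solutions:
 g(a) = C1 + Integral(a/cos(a), a)


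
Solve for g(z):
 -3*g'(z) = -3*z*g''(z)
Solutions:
 g(z) = C1 + C2*z^2


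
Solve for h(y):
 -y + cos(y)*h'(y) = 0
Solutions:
 h(y) = C1 + Integral(y/cos(y), y)


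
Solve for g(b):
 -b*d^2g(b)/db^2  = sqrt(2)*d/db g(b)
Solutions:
 g(b) = C1 + C2*b^(1 - sqrt(2))


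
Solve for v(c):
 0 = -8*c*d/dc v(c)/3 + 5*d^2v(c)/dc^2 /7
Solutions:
 v(c) = C1 + C2*erfi(2*sqrt(105)*c/15)


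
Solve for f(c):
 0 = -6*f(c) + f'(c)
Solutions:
 f(c) = C1*exp(6*c)


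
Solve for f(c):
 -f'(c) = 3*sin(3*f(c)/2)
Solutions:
 f(c) = -2*acos((-C1 - exp(9*c))/(C1 - exp(9*c)))/3 + 4*pi/3
 f(c) = 2*acos((-C1 - exp(9*c))/(C1 - exp(9*c)))/3


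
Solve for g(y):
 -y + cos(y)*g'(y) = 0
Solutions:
 g(y) = C1 + Integral(y/cos(y), y)


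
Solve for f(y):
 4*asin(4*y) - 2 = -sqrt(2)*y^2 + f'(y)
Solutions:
 f(y) = C1 + sqrt(2)*y^3/3 + 4*y*asin(4*y) - 2*y + sqrt(1 - 16*y^2)


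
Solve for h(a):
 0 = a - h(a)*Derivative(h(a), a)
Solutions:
 h(a) = -sqrt(C1 + a^2)
 h(a) = sqrt(C1 + a^2)


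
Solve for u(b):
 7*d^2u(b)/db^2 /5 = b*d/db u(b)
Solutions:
 u(b) = C1 + C2*erfi(sqrt(70)*b/14)


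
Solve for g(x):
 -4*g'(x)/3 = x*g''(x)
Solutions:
 g(x) = C1 + C2/x^(1/3)


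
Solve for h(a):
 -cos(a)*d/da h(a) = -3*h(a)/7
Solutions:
 h(a) = C1*(sin(a) + 1)^(3/14)/(sin(a) - 1)^(3/14)


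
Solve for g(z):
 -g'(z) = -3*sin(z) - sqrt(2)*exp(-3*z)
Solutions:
 g(z) = C1 - 3*cos(z) - sqrt(2)*exp(-3*z)/3


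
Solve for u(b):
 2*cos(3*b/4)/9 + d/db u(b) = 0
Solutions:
 u(b) = C1 - 8*sin(3*b/4)/27


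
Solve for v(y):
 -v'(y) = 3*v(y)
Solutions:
 v(y) = C1*exp(-3*y)


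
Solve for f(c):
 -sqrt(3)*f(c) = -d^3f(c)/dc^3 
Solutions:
 f(c) = C3*exp(3^(1/6)*c) + (C1*sin(3^(2/3)*c/2) + C2*cos(3^(2/3)*c/2))*exp(-3^(1/6)*c/2)


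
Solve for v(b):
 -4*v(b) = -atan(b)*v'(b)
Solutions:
 v(b) = C1*exp(4*Integral(1/atan(b), b))


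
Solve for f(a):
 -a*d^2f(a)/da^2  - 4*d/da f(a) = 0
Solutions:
 f(a) = C1 + C2/a^3


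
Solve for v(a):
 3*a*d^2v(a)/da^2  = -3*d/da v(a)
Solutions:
 v(a) = C1 + C2*log(a)


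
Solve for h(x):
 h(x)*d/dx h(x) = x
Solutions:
 h(x) = -sqrt(C1 + x^2)
 h(x) = sqrt(C1 + x^2)


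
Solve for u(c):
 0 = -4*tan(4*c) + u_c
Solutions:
 u(c) = C1 - log(cos(4*c))


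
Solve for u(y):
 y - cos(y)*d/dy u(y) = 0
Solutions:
 u(y) = C1 + Integral(y/cos(y), y)


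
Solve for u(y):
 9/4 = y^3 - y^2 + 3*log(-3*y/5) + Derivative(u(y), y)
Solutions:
 u(y) = C1 - y^4/4 + y^3/3 - 3*y*log(-y) + y*(-3*log(3) + 3*log(5) + 21/4)


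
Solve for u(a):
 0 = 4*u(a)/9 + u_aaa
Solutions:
 u(a) = C3*exp(-2^(2/3)*3^(1/3)*a/3) + (C1*sin(2^(2/3)*3^(5/6)*a/6) + C2*cos(2^(2/3)*3^(5/6)*a/6))*exp(2^(2/3)*3^(1/3)*a/6)


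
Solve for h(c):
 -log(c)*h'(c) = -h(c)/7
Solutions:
 h(c) = C1*exp(li(c)/7)


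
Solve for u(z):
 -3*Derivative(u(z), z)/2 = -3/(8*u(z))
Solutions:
 u(z) = -sqrt(C1 + 2*z)/2
 u(z) = sqrt(C1 + 2*z)/2


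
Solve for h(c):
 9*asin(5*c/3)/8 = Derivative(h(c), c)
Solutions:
 h(c) = C1 + 9*c*asin(5*c/3)/8 + 9*sqrt(9 - 25*c^2)/40


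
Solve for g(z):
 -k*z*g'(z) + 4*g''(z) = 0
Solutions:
 g(z) = Piecewise((-sqrt(2)*sqrt(pi)*C1*erf(sqrt(2)*z*sqrt(-k)/4)/sqrt(-k) - C2, (k > 0) | (k < 0)), (-C1*z - C2, True))


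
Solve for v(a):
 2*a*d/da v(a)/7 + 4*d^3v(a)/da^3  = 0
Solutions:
 v(a) = C1 + Integral(C2*airyai(-14^(2/3)*a/14) + C3*airybi(-14^(2/3)*a/14), a)


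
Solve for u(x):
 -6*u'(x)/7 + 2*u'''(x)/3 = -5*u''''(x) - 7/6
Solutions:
 u(x) = C1 + C2*exp(-x*(28*7^(1/3)/(135*sqrt(163689) + 54619)^(1/3) + 28 + 7^(2/3)*(135*sqrt(163689) + 54619)^(1/3))/630)*sin(sqrt(3)*7^(1/3)*x*(-7^(1/3)*(135*sqrt(163689) + 54619)^(1/3) + 28/(135*sqrt(163689) + 54619)^(1/3))/630) + C3*exp(-x*(28*7^(1/3)/(135*sqrt(163689) + 54619)^(1/3) + 28 + 7^(2/3)*(135*sqrt(163689) + 54619)^(1/3))/630)*cos(sqrt(3)*7^(1/3)*x*(-7^(1/3)*(135*sqrt(163689) + 54619)^(1/3) + 28/(135*sqrt(163689) + 54619)^(1/3))/630) + C4*exp(x*(-14 + 28*7^(1/3)/(135*sqrt(163689) + 54619)^(1/3) + 7^(2/3)*(135*sqrt(163689) + 54619)^(1/3))/315) + 49*x/36


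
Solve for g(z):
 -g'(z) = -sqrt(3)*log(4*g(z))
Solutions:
 -sqrt(3)*Integral(1/(log(_y) + 2*log(2)), (_y, g(z)))/3 = C1 - z


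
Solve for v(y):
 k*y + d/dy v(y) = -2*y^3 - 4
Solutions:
 v(y) = C1 - k*y^2/2 - y^4/2 - 4*y


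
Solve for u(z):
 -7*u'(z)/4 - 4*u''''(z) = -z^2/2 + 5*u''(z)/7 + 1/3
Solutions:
 u(z) = C1 + C2*exp(-42^(1/3)*z*(-(3087 + sqrt(9571569))^(1/3) + 10*42^(1/3)/(3087 + sqrt(9571569))^(1/3))/168)*sin(14^(1/3)*3^(1/6)*z*(30*14^(1/3)/(3087 + sqrt(9571569))^(1/3) + 3^(2/3)*(3087 + sqrt(9571569))^(1/3))/168) + C3*exp(-42^(1/3)*z*(-(3087 + sqrt(9571569))^(1/3) + 10*42^(1/3)/(3087 + sqrt(9571569))^(1/3))/168)*cos(14^(1/3)*3^(1/6)*z*(30*14^(1/3)/(3087 + sqrt(9571569))^(1/3) + 3^(2/3)*(3087 + sqrt(9571569))^(1/3))/168) + C4*exp(42^(1/3)*z*(-(3087 + sqrt(9571569))^(1/3) + 10*42^(1/3)/(3087 + sqrt(9571569))^(1/3))/84) + 2*z^3/21 - 40*z^2/343 - 4804*z/50421


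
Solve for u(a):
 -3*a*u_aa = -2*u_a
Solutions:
 u(a) = C1 + C2*a^(5/3)


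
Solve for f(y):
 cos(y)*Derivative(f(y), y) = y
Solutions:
 f(y) = C1 + Integral(y/cos(y), y)


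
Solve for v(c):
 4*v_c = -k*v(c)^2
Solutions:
 v(c) = 4/(C1 + c*k)


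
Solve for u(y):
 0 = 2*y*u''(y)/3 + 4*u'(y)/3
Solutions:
 u(y) = C1 + C2/y


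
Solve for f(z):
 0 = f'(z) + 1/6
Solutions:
 f(z) = C1 - z/6


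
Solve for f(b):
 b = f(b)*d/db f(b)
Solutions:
 f(b) = -sqrt(C1 + b^2)
 f(b) = sqrt(C1 + b^2)


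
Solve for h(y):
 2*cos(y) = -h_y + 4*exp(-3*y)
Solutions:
 h(y) = C1 - 2*sin(y) - 4*exp(-3*y)/3


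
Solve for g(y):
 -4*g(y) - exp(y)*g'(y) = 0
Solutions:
 g(y) = C1*exp(4*exp(-y))


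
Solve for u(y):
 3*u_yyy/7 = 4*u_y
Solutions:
 u(y) = C1 + C2*exp(-2*sqrt(21)*y/3) + C3*exp(2*sqrt(21)*y/3)


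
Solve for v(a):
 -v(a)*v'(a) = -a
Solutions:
 v(a) = -sqrt(C1 + a^2)
 v(a) = sqrt(C1 + a^2)


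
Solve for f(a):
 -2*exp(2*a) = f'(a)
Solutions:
 f(a) = C1 - exp(2*a)


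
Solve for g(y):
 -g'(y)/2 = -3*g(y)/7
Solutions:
 g(y) = C1*exp(6*y/7)


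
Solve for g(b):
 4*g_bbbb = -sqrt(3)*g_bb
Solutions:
 g(b) = C1 + C2*b + C3*sin(3^(1/4)*b/2) + C4*cos(3^(1/4)*b/2)


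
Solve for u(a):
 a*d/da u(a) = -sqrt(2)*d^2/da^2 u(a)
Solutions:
 u(a) = C1 + C2*erf(2^(1/4)*a/2)


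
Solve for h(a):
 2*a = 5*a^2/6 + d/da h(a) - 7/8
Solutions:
 h(a) = C1 - 5*a^3/18 + a^2 + 7*a/8


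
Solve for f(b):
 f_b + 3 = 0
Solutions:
 f(b) = C1 - 3*b


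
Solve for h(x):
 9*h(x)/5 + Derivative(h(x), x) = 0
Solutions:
 h(x) = C1*exp(-9*x/5)


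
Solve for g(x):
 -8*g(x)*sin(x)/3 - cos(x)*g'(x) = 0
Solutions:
 g(x) = C1*cos(x)^(8/3)


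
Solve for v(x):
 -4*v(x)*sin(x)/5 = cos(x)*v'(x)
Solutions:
 v(x) = C1*cos(x)^(4/5)


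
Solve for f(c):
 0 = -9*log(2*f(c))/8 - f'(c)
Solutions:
 8*Integral(1/(log(_y) + log(2)), (_y, f(c)))/9 = C1 - c


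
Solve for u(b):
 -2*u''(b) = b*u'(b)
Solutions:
 u(b) = C1 + C2*erf(b/2)


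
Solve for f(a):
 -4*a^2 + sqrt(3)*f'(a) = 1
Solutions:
 f(a) = C1 + 4*sqrt(3)*a^3/9 + sqrt(3)*a/3


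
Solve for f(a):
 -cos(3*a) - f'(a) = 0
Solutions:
 f(a) = C1 - sin(3*a)/3


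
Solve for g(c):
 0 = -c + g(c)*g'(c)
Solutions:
 g(c) = -sqrt(C1 + c^2)
 g(c) = sqrt(C1 + c^2)


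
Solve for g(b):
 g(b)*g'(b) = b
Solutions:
 g(b) = -sqrt(C1 + b^2)
 g(b) = sqrt(C1 + b^2)


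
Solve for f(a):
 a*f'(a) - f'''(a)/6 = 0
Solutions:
 f(a) = C1 + Integral(C2*airyai(6^(1/3)*a) + C3*airybi(6^(1/3)*a), a)


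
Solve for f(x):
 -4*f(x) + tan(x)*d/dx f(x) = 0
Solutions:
 f(x) = C1*sin(x)^4


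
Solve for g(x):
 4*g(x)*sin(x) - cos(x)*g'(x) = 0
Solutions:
 g(x) = C1/cos(x)^4


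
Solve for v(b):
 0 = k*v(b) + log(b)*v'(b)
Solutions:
 v(b) = C1*exp(-k*li(b))


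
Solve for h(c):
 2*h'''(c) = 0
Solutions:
 h(c) = C1 + C2*c + C3*c^2


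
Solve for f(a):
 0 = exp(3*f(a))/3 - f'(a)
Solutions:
 f(a) = log(-1/(C1 + a))/3
 f(a) = log((-1/(C1 + a))^(1/3)*(-1 - sqrt(3)*I)/2)
 f(a) = log((-1/(C1 + a))^(1/3)*(-1 + sqrt(3)*I)/2)


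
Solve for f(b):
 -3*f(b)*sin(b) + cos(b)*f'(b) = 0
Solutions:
 f(b) = C1/cos(b)^3


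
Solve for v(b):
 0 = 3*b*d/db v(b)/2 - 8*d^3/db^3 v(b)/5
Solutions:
 v(b) = C1 + Integral(C2*airyai(15^(1/3)*2^(2/3)*b/4) + C3*airybi(15^(1/3)*2^(2/3)*b/4), b)


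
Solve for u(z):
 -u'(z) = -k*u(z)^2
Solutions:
 u(z) = -1/(C1 + k*z)


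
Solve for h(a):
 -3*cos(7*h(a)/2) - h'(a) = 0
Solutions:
 h(a) = -2*asin((C1 + exp(21*a))/(C1 - exp(21*a)))/7 + 2*pi/7
 h(a) = 2*asin((C1 + exp(21*a))/(C1 - exp(21*a)))/7


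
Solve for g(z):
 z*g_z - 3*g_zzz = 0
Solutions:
 g(z) = C1 + Integral(C2*airyai(3^(2/3)*z/3) + C3*airybi(3^(2/3)*z/3), z)


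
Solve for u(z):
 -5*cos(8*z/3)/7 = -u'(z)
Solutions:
 u(z) = C1 + 15*sin(8*z/3)/56


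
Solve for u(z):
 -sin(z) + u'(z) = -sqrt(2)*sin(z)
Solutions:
 u(z) = C1 - cos(z) + sqrt(2)*cos(z)


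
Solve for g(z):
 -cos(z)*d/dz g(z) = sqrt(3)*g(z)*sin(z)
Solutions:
 g(z) = C1*cos(z)^(sqrt(3))


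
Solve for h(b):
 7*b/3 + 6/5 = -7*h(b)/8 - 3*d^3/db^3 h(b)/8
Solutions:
 h(b) = C3*exp(-3^(2/3)*7^(1/3)*b/3) - 8*b/3 + (C1*sin(3^(1/6)*7^(1/3)*b/2) + C2*cos(3^(1/6)*7^(1/3)*b/2))*exp(3^(2/3)*7^(1/3)*b/6) - 48/35


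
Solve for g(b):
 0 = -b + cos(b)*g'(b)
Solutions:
 g(b) = C1 + Integral(b/cos(b), b)


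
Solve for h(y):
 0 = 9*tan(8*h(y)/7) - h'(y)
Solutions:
 h(y) = -7*asin(C1*exp(72*y/7))/8 + 7*pi/8
 h(y) = 7*asin(C1*exp(72*y/7))/8


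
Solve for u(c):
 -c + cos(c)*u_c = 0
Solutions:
 u(c) = C1 + Integral(c/cos(c), c)


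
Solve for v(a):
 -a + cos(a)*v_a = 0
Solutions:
 v(a) = C1 + Integral(a/cos(a), a)


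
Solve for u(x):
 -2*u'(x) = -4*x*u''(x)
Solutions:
 u(x) = C1 + C2*x^(3/2)


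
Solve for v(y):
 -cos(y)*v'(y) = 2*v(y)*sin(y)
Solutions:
 v(y) = C1*cos(y)^2


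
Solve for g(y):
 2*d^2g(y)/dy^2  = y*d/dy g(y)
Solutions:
 g(y) = C1 + C2*erfi(y/2)


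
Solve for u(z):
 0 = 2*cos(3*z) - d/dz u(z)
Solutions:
 u(z) = C1 + 2*sin(3*z)/3


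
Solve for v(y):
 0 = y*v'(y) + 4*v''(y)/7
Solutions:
 v(y) = C1 + C2*erf(sqrt(14)*y/4)


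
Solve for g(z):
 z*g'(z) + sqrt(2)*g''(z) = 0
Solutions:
 g(z) = C1 + C2*erf(2^(1/4)*z/2)


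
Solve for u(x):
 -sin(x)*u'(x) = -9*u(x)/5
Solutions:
 u(x) = C1*(cos(x) - 1)^(9/10)/(cos(x) + 1)^(9/10)


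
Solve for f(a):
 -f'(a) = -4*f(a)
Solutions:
 f(a) = C1*exp(4*a)


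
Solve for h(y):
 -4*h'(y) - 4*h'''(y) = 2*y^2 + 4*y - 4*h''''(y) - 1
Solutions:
 h(y) = C1 + C2*exp(y*(-2^(2/3)*(3*sqrt(93) + 29)^(1/3) - 2*2^(1/3)/(3*sqrt(93) + 29)^(1/3) + 4)/12)*sin(2^(1/3)*sqrt(3)*y*(-2^(1/3)*(3*sqrt(93) + 29)^(1/3) + 2/(3*sqrt(93) + 29)^(1/3))/12) + C3*exp(y*(-2^(2/3)*(3*sqrt(93) + 29)^(1/3) - 2*2^(1/3)/(3*sqrt(93) + 29)^(1/3) + 4)/12)*cos(2^(1/3)*sqrt(3)*y*(-2^(1/3)*(3*sqrt(93) + 29)^(1/3) + 2/(3*sqrt(93) + 29)^(1/3))/12) + C4*exp(y*(2*2^(1/3)/(3*sqrt(93) + 29)^(1/3) + 2 + 2^(2/3)*(3*sqrt(93) + 29)^(1/3))/6) - y^3/6 - y^2/2 + 5*y/4


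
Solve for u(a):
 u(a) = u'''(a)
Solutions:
 u(a) = C3*exp(a) + (C1*sin(sqrt(3)*a/2) + C2*cos(sqrt(3)*a/2))*exp(-a/2)


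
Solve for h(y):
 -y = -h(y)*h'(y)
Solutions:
 h(y) = -sqrt(C1 + y^2)
 h(y) = sqrt(C1 + y^2)


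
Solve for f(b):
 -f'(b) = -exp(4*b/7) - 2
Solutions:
 f(b) = C1 + 2*b + 7*exp(4*b/7)/4


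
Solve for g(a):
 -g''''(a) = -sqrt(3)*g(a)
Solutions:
 g(a) = C1*exp(-3^(1/8)*a) + C2*exp(3^(1/8)*a) + C3*sin(3^(1/8)*a) + C4*cos(3^(1/8)*a)


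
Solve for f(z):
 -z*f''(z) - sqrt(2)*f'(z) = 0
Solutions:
 f(z) = C1 + C2*z^(1 - sqrt(2))


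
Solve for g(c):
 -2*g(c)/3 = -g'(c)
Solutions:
 g(c) = C1*exp(2*c/3)


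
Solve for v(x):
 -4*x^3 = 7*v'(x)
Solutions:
 v(x) = C1 - x^4/7


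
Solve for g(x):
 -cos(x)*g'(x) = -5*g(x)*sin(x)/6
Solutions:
 g(x) = C1/cos(x)^(5/6)


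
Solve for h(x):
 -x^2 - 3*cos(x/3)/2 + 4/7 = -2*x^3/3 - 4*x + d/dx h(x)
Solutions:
 h(x) = C1 + x^4/6 - x^3/3 + 2*x^2 + 4*x/7 - 9*sin(x/3)/2


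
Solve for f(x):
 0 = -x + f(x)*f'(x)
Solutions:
 f(x) = -sqrt(C1 + x^2)
 f(x) = sqrt(C1 + x^2)


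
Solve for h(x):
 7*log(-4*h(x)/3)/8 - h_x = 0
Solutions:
 -8*Integral(1/(log(-_y) - log(3) + 2*log(2)), (_y, h(x)))/7 = C1 - x


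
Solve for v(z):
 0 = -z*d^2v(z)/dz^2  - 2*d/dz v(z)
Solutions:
 v(z) = C1 + C2/z


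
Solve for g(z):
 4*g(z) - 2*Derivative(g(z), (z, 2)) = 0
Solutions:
 g(z) = C1*exp(-sqrt(2)*z) + C2*exp(sqrt(2)*z)


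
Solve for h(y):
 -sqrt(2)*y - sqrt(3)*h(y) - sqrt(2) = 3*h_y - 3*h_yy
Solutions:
 h(y) = C1*exp(y*(3 + sqrt(3)*sqrt(3 + 4*sqrt(3)))/6) + C2*exp(y*(-sqrt(3)*sqrt(3 + 4*sqrt(3)) + 3)/6) - sqrt(6)*y/3 - sqrt(6)/3 + sqrt(2)


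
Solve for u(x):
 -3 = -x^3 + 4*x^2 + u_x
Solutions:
 u(x) = C1 + x^4/4 - 4*x^3/3 - 3*x


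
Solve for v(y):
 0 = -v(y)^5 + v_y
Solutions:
 v(y) = -(-1/(C1 + 4*y))^(1/4)
 v(y) = (-1/(C1 + 4*y))^(1/4)
 v(y) = -I*(-1/(C1 + 4*y))^(1/4)
 v(y) = I*(-1/(C1 + 4*y))^(1/4)


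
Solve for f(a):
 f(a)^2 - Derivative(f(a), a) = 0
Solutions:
 f(a) = -1/(C1 + a)


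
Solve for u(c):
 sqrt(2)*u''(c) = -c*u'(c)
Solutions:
 u(c) = C1 + C2*erf(2^(1/4)*c/2)


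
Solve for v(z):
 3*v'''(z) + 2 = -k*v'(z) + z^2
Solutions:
 v(z) = C1 + C2*exp(-sqrt(3)*z*sqrt(-k)/3) + C3*exp(sqrt(3)*z*sqrt(-k)/3) + z^3/(3*k) - 2*z/k - 6*z/k^2


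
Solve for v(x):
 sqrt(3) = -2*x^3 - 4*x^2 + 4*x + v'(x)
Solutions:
 v(x) = C1 + x^4/2 + 4*x^3/3 - 2*x^2 + sqrt(3)*x


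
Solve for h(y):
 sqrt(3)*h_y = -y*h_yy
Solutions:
 h(y) = C1 + C2*y^(1 - sqrt(3))


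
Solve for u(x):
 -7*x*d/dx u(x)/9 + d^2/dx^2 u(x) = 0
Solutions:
 u(x) = C1 + C2*erfi(sqrt(14)*x/6)


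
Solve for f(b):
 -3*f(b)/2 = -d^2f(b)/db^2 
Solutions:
 f(b) = C1*exp(-sqrt(6)*b/2) + C2*exp(sqrt(6)*b/2)


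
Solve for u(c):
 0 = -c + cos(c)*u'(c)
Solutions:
 u(c) = C1 + Integral(c/cos(c), c)


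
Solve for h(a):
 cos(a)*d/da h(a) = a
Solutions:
 h(a) = C1 + Integral(a/cos(a), a)


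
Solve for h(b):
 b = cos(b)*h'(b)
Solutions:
 h(b) = C1 + Integral(b/cos(b), b)


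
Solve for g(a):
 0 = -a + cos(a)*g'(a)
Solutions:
 g(a) = C1 + Integral(a/cos(a), a)


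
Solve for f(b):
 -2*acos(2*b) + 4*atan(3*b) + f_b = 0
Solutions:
 f(b) = C1 + 2*b*acos(2*b) - 4*b*atan(3*b) - sqrt(1 - 4*b^2) + 2*log(9*b^2 + 1)/3


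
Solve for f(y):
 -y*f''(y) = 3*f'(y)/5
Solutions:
 f(y) = C1 + C2*y^(2/5)


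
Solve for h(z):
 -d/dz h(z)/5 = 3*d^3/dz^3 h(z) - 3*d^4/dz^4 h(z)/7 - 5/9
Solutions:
 h(z) = C1 + C2*exp(z*(-10^(2/3)*7^(1/3)*(3*sqrt(989) + 499)^(1/3) - 70*10^(1/3)*7^(2/3)/(3*sqrt(989) + 499)^(1/3) + 140)/60)*sin(sqrt(3)*70^(1/3)*z*(-10^(1/3)*(3*sqrt(989) + 499)^(1/3) + 70*7^(1/3)/(3*sqrt(989) + 499)^(1/3))/60) + C3*exp(z*(-10^(2/3)*7^(1/3)*(3*sqrt(989) + 499)^(1/3) - 70*10^(1/3)*7^(2/3)/(3*sqrt(989) + 499)^(1/3) + 140)/60)*cos(sqrt(3)*70^(1/3)*z*(-10^(1/3)*(3*sqrt(989) + 499)^(1/3) + 70*7^(1/3)/(3*sqrt(989) + 499)^(1/3))/60) + C4*exp(z*(70*10^(1/3)*7^(2/3)/(3*sqrt(989) + 499)^(1/3) + 70 + 10^(2/3)*7^(1/3)*(3*sqrt(989) + 499)^(1/3))/30) + 25*z/9


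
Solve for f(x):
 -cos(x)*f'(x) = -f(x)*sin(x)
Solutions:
 f(x) = C1/cos(x)


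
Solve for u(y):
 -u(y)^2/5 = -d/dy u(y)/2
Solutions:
 u(y) = -5/(C1 + 2*y)


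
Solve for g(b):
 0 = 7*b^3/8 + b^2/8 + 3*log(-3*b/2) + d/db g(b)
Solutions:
 g(b) = C1 - 7*b^4/32 - b^3/24 - 3*b*log(-b) + 3*b*(-log(3) + log(2) + 1)


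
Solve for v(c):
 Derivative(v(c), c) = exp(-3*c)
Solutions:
 v(c) = C1 - exp(-3*c)/3


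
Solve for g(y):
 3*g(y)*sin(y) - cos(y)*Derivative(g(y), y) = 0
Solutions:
 g(y) = C1/cos(y)^3


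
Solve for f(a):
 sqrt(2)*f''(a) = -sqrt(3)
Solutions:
 f(a) = C1 + C2*a - sqrt(6)*a^2/4


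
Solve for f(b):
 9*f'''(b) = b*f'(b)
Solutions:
 f(b) = C1 + Integral(C2*airyai(3^(1/3)*b/3) + C3*airybi(3^(1/3)*b/3), b)


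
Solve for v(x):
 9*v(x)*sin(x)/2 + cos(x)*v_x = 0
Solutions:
 v(x) = C1*cos(x)^(9/2)


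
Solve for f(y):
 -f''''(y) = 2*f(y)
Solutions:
 f(y) = (C1*sin(2^(3/4)*y/2) + C2*cos(2^(3/4)*y/2))*exp(-2^(3/4)*y/2) + (C3*sin(2^(3/4)*y/2) + C4*cos(2^(3/4)*y/2))*exp(2^(3/4)*y/2)


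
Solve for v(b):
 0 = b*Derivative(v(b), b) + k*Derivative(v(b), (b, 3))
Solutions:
 v(b) = C1 + Integral(C2*airyai(b*(-1/k)^(1/3)) + C3*airybi(b*(-1/k)^(1/3)), b)


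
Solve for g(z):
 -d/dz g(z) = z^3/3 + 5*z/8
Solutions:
 g(z) = C1 - z^4/12 - 5*z^2/16


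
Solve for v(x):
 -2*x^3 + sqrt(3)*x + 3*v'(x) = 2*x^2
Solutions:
 v(x) = C1 + x^4/6 + 2*x^3/9 - sqrt(3)*x^2/6


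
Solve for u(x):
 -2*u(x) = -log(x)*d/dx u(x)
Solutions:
 u(x) = C1*exp(2*li(x))


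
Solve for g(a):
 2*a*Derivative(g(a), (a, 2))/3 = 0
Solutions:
 g(a) = C1 + C2*a


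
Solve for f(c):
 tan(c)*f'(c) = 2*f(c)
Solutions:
 f(c) = C1*sin(c)^2


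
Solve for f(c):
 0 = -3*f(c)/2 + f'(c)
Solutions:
 f(c) = C1*exp(3*c/2)


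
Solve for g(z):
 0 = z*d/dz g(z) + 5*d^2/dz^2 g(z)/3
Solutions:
 g(z) = C1 + C2*erf(sqrt(30)*z/10)


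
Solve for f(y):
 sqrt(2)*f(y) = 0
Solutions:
 f(y) = 0


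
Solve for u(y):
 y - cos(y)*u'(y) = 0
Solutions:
 u(y) = C1 + Integral(y/cos(y), y)


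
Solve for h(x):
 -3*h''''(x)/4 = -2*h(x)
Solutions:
 h(x) = C1*exp(-6^(3/4)*x/3) + C2*exp(6^(3/4)*x/3) + C3*sin(6^(3/4)*x/3) + C4*cos(6^(3/4)*x/3)


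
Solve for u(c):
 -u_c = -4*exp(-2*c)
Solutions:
 u(c) = C1 - 2*exp(-2*c)


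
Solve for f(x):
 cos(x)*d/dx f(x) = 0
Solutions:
 f(x) = C1


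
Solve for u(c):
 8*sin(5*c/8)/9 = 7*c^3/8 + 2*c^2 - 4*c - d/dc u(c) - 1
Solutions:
 u(c) = C1 + 7*c^4/32 + 2*c^3/3 - 2*c^2 - c + 64*cos(5*c/8)/45


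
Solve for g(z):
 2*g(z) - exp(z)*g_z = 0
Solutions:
 g(z) = C1*exp(-2*exp(-z))


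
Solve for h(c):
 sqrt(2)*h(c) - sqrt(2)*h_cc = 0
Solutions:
 h(c) = C1*exp(-c) + C2*exp(c)


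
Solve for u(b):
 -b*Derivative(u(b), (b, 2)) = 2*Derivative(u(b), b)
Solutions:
 u(b) = C1 + C2/b


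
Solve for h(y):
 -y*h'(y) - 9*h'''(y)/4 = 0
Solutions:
 h(y) = C1 + Integral(C2*airyai(-2^(2/3)*3^(1/3)*y/3) + C3*airybi(-2^(2/3)*3^(1/3)*y/3), y)


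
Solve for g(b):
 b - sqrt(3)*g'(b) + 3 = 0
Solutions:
 g(b) = C1 + sqrt(3)*b^2/6 + sqrt(3)*b


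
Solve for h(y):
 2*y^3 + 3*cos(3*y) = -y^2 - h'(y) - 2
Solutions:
 h(y) = C1 - y^4/2 - y^3/3 - 2*y - sin(3*y)


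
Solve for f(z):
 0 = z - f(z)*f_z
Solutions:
 f(z) = -sqrt(C1 + z^2)
 f(z) = sqrt(C1 + z^2)


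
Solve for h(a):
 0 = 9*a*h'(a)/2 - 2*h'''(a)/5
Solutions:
 h(a) = C1 + Integral(C2*airyai(90^(1/3)*a/2) + C3*airybi(90^(1/3)*a/2), a)


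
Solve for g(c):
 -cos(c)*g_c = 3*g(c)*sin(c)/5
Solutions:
 g(c) = C1*cos(c)^(3/5)


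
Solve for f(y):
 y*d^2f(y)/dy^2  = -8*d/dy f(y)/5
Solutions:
 f(y) = C1 + C2/y^(3/5)


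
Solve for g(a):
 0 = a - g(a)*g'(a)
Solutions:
 g(a) = -sqrt(C1 + a^2)
 g(a) = sqrt(C1 + a^2)


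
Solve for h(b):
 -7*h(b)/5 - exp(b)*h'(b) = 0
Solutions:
 h(b) = C1*exp(7*exp(-b)/5)


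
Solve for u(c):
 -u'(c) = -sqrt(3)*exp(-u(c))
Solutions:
 u(c) = log(C1 + sqrt(3)*c)


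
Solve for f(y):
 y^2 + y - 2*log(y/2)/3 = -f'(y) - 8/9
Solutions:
 f(y) = C1 - y^3/3 - y^2/2 + 2*y*log(y)/3 - 14*y/9 - 2*y*log(2)/3


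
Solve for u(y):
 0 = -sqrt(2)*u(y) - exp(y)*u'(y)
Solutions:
 u(y) = C1*exp(sqrt(2)*exp(-y))


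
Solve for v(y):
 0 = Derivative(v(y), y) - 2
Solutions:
 v(y) = C1 + 2*y


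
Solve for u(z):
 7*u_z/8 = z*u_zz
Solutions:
 u(z) = C1 + C2*z^(15/8)


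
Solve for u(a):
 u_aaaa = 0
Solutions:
 u(a) = C1 + C2*a + C3*a^2 + C4*a^3


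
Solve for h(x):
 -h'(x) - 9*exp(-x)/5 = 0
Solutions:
 h(x) = C1 + 9*exp(-x)/5


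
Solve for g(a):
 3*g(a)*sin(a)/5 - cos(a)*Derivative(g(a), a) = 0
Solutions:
 g(a) = C1/cos(a)^(3/5)


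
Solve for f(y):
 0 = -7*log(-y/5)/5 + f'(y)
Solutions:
 f(y) = C1 + 7*y*log(-y)/5 + 7*y*(-log(5) - 1)/5


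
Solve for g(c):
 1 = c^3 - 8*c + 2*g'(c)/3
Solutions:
 g(c) = C1 - 3*c^4/8 + 6*c^2 + 3*c/2


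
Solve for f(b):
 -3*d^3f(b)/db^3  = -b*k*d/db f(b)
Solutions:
 f(b) = C1 + Integral(C2*airyai(3^(2/3)*b*k^(1/3)/3) + C3*airybi(3^(2/3)*b*k^(1/3)/3), b)


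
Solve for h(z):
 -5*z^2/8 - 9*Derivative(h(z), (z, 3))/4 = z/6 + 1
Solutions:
 h(z) = C1 + C2*z + C3*z^2 - z^5/216 - z^4/324 - 2*z^3/27


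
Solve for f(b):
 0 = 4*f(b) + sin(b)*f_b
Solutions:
 f(b) = C1*(cos(b)^2 + 2*cos(b) + 1)/(cos(b)^2 - 2*cos(b) + 1)


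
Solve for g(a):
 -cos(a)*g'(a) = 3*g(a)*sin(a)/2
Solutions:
 g(a) = C1*cos(a)^(3/2)


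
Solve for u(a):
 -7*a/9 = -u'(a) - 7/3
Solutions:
 u(a) = C1 + 7*a^2/18 - 7*a/3


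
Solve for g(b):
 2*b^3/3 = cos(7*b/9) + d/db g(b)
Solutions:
 g(b) = C1 + b^4/6 - 9*sin(7*b/9)/7


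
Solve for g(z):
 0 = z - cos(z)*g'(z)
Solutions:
 g(z) = C1 + Integral(z/cos(z), z)


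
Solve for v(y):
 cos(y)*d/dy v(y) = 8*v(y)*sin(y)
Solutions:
 v(y) = C1/cos(y)^8


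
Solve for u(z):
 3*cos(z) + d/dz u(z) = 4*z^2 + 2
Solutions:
 u(z) = C1 + 4*z^3/3 + 2*z - 3*sin(z)


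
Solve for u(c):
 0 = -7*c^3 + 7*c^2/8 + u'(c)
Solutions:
 u(c) = C1 + 7*c^4/4 - 7*c^3/24


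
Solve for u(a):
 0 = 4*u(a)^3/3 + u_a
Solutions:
 u(a) = -sqrt(6)*sqrt(-1/(C1 - 4*a))/2
 u(a) = sqrt(6)*sqrt(-1/(C1 - 4*a))/2


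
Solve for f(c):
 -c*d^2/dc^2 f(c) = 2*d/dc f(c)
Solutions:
 f(c) = C1 + C2/c


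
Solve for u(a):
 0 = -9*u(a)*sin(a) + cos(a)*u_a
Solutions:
 u(a) = C1/cos(a)^9


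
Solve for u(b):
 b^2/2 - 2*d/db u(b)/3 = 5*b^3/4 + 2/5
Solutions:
 u(b) = C1 - 15*b^4/32 + b^3/4 - 3*b/5


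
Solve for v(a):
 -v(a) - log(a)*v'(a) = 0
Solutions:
 v(a) = C1*exp(-li(a))


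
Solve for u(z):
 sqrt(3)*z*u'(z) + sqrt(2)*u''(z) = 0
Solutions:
 u(z) = C1 + C2*erf(6^(1/4)*z/2)


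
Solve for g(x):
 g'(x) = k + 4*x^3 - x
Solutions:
 g(x) = C1 + k*x + x^4 - x^2/2


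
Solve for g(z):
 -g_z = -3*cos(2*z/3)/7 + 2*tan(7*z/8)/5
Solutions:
 g(z) = C1 + 16*log(cos(7*z/8))/35 + 9*sin(2*z/3)/14


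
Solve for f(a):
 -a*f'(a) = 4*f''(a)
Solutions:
 f(a) = C1 + C2*erf(sqrt(2)*a/4)


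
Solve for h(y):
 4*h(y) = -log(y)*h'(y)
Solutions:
 h(y) = C1*exp(-4*li(y))


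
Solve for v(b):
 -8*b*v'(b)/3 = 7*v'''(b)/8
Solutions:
 v(b) = C1 + Integral(C2*airyai(-4*21^(2/3)*b/21) + C3*airybi(-4*21^(2/3)*b/21), b)


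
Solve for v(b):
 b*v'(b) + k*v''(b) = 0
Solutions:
 v(b) = C1 + C2*sqrt(k)*erf(sqrt(2)*b*sqrt(1/k)/2)


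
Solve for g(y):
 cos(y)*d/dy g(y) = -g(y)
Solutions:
 g(y) = C1*sqrt(sin(y) - 1)/sqrt(sin(y) + 1)


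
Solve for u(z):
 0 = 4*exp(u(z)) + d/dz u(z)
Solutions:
 u(z) = log(1/(C1 + 4*z))


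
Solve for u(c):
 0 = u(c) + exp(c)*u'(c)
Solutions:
 u(c) = C1*exp(exp(-c))


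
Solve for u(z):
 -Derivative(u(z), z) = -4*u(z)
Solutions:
 u(z) = C1*exp(4*z)


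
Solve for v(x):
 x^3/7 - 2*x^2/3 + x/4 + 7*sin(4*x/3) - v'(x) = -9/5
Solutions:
 v(x) = C1 + x^4/28 - 2*x^3/9 + x^2/8 + 9*x/5 - 21*cos(4*x/3)/4


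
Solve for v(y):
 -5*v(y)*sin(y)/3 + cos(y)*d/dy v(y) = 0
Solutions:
 v(y) = C1/cos(y)^(5/3)


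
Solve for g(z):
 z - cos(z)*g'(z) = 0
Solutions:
 g(z) = C1 + Integral(z/cos(z), z)


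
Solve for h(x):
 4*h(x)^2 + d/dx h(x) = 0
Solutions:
 h(x) = 1/(C1 + 4*x)


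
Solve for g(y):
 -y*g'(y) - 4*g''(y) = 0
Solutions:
 g(y) = C1 + C2*erf(sqrt(2)*y/4)


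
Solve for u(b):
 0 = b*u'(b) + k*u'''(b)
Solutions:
 u(b) = C1 + Integral(C2*airyai(b*(-1/k)^(1/3)) + C3*airybi(b*(-1/k)^(1/3)), b)


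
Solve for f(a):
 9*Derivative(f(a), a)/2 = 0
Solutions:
 f(a) = C1


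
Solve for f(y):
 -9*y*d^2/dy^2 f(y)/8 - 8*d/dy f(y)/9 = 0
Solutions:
 f(y) = C1 + C2*y^(17/81)


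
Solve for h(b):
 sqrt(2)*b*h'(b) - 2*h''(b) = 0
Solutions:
 h(b) = C1 + C2*erfi(2^(1/4)*b/2)


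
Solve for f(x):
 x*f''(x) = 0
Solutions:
 f(x) = C1 + C2*x


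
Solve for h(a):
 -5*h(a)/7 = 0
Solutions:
 h(a) = 0


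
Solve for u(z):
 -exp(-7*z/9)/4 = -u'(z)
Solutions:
 u(z) = C1 - 9*exp(-7*z/9)/28


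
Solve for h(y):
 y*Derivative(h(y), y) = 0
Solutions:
 h(y) = C1


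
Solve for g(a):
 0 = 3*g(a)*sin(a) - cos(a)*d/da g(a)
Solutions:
 g(a) = C1/cos(a)^3


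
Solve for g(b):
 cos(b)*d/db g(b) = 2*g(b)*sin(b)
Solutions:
 g(b) = C1/cos(b)^2


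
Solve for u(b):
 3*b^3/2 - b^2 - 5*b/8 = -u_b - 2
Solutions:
 u(b) = C1 - 3*b^4/8 + b^3/3 + 5*b^2/16 - 2*b


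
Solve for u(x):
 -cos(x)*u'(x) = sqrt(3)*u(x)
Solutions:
 u(x) = C1*(sin(x) - 1)^(sqrt(3)/2)/(sin(x) + 1)^(sqrt(3)/2)


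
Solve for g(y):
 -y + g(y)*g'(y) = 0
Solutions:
 g(y) = -sqrt(C1 + y^2)
 g(y) = sqrt(C1 + y^2)


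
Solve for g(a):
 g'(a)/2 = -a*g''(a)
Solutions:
 g(a) = C1 + C2*sqrt(a)


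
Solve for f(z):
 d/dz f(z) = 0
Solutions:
 f(z) = C1


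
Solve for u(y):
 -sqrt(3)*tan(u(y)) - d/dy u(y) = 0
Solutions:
 u(y) = pi - asin(C1*exp(-sqrt(3)*y))
 u(y) = asin(C1*exp(-sqrt(3)*y))


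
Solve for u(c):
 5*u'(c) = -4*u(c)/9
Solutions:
 u(c) = C1*exp(-4*c/45)


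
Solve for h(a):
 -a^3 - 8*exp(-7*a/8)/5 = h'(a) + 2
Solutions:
 h(a) = C1 - a^4/4 - 2*a + 64*exp(-7*a/8)/35


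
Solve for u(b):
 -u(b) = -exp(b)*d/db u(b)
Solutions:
 u(b) = C1*exp(-exp(-b))


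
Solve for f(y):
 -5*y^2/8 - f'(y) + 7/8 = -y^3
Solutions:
 f(y) = C1 + y^4/4 - 5*y^3/24 + 7*y/8


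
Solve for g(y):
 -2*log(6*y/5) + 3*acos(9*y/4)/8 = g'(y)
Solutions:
 g(y) = C1 - 2*y*log(y) + 3*y*acos(9*y/4)/8 - 2*y*log(6) + 2*y + 2*y*log(5) - sqrt(16 - 81*y^2)/24


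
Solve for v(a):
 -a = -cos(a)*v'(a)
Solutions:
 v(a) = C1 + Integral(a/cos(a), a)


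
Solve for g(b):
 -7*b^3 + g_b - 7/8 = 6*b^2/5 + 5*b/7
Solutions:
 g(b) = C1 + 7*b^4/4 + 2*b^3/5 + 5*b^2/14 + 7*b/8


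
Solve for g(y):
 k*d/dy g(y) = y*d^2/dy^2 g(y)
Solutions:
 g(y) = C1 + y^(re(k) + 1)*(C2*sin(log(y)*Abs(im(k))) + C3*cos(log(y)*im(k)))


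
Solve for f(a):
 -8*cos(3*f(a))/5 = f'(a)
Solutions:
 8*a/5 - log(sin(3*f(a)) - 1)/6 + log(sin(3*f(a)) + 1)/6 = C1


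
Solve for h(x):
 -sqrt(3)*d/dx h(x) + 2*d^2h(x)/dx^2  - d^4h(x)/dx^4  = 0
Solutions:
 h(x) = C1 + C4*exp(-sqrt(3)*x) + (C2*sin(x/2) + C3*cos(x/2))*exp(sqrt(3)*x/2)


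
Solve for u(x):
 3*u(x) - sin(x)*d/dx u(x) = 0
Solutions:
 u(x) = C1*(cos(x) - 1)^(3/2)/(cos(x) + 1)^(3/2)


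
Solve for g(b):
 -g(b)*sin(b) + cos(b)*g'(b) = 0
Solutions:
 g(b) = C1/cos(b)


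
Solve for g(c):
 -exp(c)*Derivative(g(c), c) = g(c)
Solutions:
 g(c) = C1*exp(exp(-c))


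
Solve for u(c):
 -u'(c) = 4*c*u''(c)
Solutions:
 u(c) = C1 + C2*c^(3/4)


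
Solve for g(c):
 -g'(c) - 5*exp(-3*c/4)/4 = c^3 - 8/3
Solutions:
 g(c) = C1 - c^4/4 + 8*c/3 + 5*exp(-3*c/4)/3


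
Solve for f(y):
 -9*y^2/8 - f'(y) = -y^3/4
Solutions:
 f(y) = C1 + y^4/16 - 3*y^3/8


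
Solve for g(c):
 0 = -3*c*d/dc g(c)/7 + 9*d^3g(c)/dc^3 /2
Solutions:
 g(c) = C1 + Integral(C2*airyai(2^(1/3)*21^(2/3)*c/21) + C3*airybi(2^(1/3)*21^(2/3)*c/21), c)


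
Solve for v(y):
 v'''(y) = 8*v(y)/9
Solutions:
 v(y) = C3*exp(2*3^(1/3)*y/3) + (C1*sin(3^(5/6)*y/3) + C2*cos(3^(5/6)*y/3))*exp(-3^(1/3)*y/3)


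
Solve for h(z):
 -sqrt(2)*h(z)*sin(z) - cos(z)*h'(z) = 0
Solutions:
 h(z) = C1*cos(z)^(sqrt(2))


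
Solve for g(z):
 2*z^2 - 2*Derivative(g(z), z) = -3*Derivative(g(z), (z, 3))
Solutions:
 g(z) = C1 + C2*exp(-sqrt(6)*z/3) + C3*exp(sqrt(6)*z/3) + z^3/3 + 3*z


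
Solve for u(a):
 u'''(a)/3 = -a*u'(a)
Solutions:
 u(a) = C1 + Integral(C2*airyai(-3^(1/3)*a) + C3*airybi(-3^(1/3)*a), a)


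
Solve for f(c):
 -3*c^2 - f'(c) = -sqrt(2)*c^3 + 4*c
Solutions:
 f(c) = C1 + sqrt(2)*c^4/4 - c^3 - 2*c^2


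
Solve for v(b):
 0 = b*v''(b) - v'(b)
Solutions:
 v(b) = C1 + C2*b^2


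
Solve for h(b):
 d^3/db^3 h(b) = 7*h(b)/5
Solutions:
 h(b) = C3*exp(5^(2/3)*7^(1/3)*b/5) + (C1*sin(sqrt(3)*5^(2/3)*7^(1/3)*b/10) + C2*cos(sqrt(3)*5^(2/3)*7^(1/3)*b/10))*exp(-5^(2/3)*7^(1/3)*b/10)


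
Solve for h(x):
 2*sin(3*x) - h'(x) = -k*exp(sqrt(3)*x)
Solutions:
 h(x) = C1 + sqrt(3)*k*exp(sqrt(3)*x)/3 - 2*cos(3*x)/3


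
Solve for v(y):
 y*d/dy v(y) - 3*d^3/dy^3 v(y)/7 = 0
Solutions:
 v(y) = C1 + Integral(C2*airyai(3^(2/3)*7^(1/3)*y/3) + C3*airybi(3^(2/3)*7^(1/3)*y/3), y)


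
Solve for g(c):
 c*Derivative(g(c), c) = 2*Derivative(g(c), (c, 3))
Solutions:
 g(c) = C1 + Integral(C2*airyai(2^(2/3)*c/2) + C3*airybi(2^(2/3)*c/2), c)


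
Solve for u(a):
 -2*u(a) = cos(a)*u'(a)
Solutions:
 u(a) = C1*(sin(a) - 1)/(sin(a) + 1)


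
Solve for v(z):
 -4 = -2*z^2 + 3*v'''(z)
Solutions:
 v(z) = C1 + C2*z + C3*z^2 + z^5/90 - 2*z^3/9


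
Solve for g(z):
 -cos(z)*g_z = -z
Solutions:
 g(z) = C1 + Integral(z/cos(z), z)


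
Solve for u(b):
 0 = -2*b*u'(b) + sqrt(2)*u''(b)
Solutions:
 u(b) = C1 + C2*erfi(2^(3/4)*b/2)


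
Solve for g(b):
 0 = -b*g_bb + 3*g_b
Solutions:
 g(b) = C1 + C2*b^4


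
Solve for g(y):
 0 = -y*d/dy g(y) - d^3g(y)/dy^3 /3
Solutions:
 g(y) = C1 + Integral(C2*airyai(-3^(1/3)*y) + C3*airybi(-3^(1/3)*y), y)


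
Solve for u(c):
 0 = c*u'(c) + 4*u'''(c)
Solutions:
 u(c) = C1 + Integral(C2*airyai(-2^(1/3)*c/2) + C3*airybi(-2^(1/3)*c/2), c)


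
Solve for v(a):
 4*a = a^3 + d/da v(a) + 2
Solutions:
 v(a) = C1 - a^4/4 + 2*a^2 - 2*a


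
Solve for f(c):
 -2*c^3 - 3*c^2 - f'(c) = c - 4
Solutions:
 f(c) = C1 - c^4/2 - c^3 - c^2/2 + 4*c


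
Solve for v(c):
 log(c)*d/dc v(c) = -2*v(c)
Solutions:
 v(c) = C1*exp(-2*li(c))


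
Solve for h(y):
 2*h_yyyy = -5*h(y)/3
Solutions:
 h(y) = (C1*sin(10^(1/4)*3^(3/4)*y/6) + C2*cos(10^(1/4)*3^(3/4)*y/6))*exp(-10^(1/4)*3^(3/4)*y/6) + (C3*sin(10^(1/4)*3^(3/4)*y/6) + C4*cos(10^(1/4)*3^(3/4)*y/6))*exp(10^(1/4)*3^(3/4)*y/6)


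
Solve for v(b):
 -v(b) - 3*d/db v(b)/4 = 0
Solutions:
 v(b) = C1*exp(-4*b/3)


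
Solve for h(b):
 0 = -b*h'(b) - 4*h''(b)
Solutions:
 h(b) = C1 + C2*erf(sqrt(2)*b/4)
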